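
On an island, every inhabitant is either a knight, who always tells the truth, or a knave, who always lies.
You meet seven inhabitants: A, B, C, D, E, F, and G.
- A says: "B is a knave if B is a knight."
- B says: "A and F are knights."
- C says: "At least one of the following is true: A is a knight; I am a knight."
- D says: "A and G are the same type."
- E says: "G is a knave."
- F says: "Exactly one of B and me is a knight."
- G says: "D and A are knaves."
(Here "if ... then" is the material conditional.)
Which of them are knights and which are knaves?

Knights: A, C, and E. Knaves: B, D, F, and G.

A is a knight, so "B is a knave if B is a knight" must be True — and it is.
As a knave, B's statement "A and F are knights" should be False; it is.
As a knight, C's statement "at least one of the following is true: A is a knight; I am a knight" should be True; it is.
D is a knave; "A and G are the same type" is False, as required.
Since E is a knight, "G is a knave" needs to be True, which holds.
F is a knave; "exactly one of B and me is a knight" is False, as required.
As a knave, G's statement "D and A are knaves" should be False; it is.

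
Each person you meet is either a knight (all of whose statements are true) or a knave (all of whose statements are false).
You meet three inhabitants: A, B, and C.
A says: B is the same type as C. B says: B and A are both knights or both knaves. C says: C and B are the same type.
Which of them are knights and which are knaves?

Suppose A is a knave. Then A's statement "B is the same type as C" would have to be false. Checking the 4 ways to assign the others, none is consistent with every speaker.
(For instance, with B=knight, C=knight, A's claim "B is the same type as C" comes out true where it would need to be false.)
So A must be a knight, making "B is the same type as C" true. Taking A=knight, B=knight, C=knight, each remaining statement checks out:
  B (knight): "B and A are both knights or both knaves" — true. ✓
  C (knight): "C and B are the same type" — true. ✓
This is the unique consistent assignment.

Knights: A, B, and C. Knaves: none.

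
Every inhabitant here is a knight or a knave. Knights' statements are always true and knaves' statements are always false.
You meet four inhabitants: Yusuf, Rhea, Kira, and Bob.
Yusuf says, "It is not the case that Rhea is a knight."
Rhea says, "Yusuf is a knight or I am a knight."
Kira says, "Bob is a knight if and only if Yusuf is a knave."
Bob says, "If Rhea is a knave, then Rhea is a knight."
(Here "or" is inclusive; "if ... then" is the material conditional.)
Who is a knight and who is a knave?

Yusuf is a knave, Rhea is a knight, Kira is a knight, and Bob is a knight.

Yusuf is a knave, and the claim "it is not the case that Rhea is a knight" is indeed False.
Since Rhea is a knight, "Yusuf is a knight or I am a knight" needs to be true, which holds.
Kira is a knight, so "Bob is a knight if and only if Yusuf is a knave" must be true — and it is.
Bob is a knight, so "if Rhea is a knave, then Rhea is a knight" must be true — and it is.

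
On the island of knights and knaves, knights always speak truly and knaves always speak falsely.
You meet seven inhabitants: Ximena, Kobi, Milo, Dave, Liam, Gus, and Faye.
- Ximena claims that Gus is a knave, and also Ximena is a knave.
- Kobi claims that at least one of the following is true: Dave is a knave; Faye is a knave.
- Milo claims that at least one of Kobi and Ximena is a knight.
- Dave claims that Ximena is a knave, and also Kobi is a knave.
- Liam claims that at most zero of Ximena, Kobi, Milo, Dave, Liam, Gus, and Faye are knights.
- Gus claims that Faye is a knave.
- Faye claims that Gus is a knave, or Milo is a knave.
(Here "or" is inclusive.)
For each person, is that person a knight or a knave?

Since Ximena is a knave, "Gus is a knave, and also Ximena is a knave" needs to be false, which holds.
Since Kobi is a knight, "at least one of the following is true: Dave is a knave; Faye is a knave" needs to be True, which holds.
Milo (knight): "at least one of Kobi and Ximena is a knight" — True. ✓
Dave is a knave, and the claim "Ximena is a knave, and also Kobi is a knave" is indeed false.
Liam is a knave, so "at most zero of Ximena, Kobi, Milo, Dave, Liam, Gus, and Faye are knights" must be false — and it is.
Gus is a knight, so "Faye is a knave" must be True — and it is.
Faye (knave): "Gus is a knave, or Milo is a knave" — false. ✓

Ximena is a knave, Kobi is a knight, Milo is a knight, Dave is a knave, Liam is a knave, Gus is a knight, and Faye is a knave.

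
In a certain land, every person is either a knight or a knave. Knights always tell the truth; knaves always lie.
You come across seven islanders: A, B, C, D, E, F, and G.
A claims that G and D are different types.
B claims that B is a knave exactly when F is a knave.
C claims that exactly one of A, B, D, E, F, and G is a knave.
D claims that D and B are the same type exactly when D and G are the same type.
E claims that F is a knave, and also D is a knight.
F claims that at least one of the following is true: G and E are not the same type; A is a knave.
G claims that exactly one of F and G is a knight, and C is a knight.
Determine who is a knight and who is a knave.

As a knave, A's statement "G and D are different types" should be False; it is.
Since B is a knight, "B is a knave exactly when F is a knave" needs to be true, which holds.
C is a knave, so "exactly one of A, B, D, E, F, and G is a knave" must be False — and it is.
D is a knave; "D and B are the same type exactly when D and G are the same type" is False, as required.
Since E is a knave, "F is a knave, and also D is a knight" needs to be False, which holds.
F is a knight; "at least one of the following is true: G and E are not the same type; A is a knave" is true, as required.
G is a knave; "exactly one of F and G is a knight, and C is a knight" is False, as required.

A is a knave, B is a knight, C is a knave, D is a knave, E is a knave, F is a knight, and G is a knave.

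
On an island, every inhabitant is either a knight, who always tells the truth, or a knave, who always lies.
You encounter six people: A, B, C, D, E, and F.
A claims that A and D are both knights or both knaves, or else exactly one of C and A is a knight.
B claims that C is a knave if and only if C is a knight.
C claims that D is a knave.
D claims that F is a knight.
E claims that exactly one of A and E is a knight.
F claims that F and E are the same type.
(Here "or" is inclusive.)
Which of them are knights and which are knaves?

As a knave, A's statement "A and D are both knights or both knaves, or else exactly one of C and A is a knight" should be false; it is.
Since B is a knave, "C is a knave if and only if C is a knight" needs to be false, which holds.
C is a knave, so "D is a knave" must be false — and it is.
D (knight): "F is a knight" — true. ✓
As a knight, E's statement "exactly one of A and E is a knight" should be true; it is.
F is a knight, so "F and E are the same type" must be true — and it is.

Knights: D, E, and F. Knaves: A, B, and C.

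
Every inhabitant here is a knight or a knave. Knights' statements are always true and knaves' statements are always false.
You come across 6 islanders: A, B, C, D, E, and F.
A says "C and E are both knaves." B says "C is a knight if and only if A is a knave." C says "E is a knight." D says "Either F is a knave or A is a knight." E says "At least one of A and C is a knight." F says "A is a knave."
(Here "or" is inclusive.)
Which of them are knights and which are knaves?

A is a knave, B is a knight, C is a knight, D is a knave, E is a knight, and F is a knight.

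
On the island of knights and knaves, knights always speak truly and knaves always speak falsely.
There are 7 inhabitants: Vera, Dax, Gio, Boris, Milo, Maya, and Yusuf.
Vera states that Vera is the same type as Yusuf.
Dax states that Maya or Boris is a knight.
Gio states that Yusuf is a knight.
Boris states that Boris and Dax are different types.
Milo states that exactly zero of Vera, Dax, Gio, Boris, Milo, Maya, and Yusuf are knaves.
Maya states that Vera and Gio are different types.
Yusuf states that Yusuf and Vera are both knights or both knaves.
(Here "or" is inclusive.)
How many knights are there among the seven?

3

The unique consistent assignment is Vera=knight, Dax=knave, Gio=knight, Boris=knave, Milo=knave, Maya=knave, Yusuf=knight.
That has 3 knights.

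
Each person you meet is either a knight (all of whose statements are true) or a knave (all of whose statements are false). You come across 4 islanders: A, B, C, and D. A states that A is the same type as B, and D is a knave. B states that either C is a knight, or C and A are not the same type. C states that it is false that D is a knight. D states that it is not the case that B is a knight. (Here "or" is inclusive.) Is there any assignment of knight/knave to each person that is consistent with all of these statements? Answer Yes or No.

Yes

One consistent assignment: A=knight, B=knight, C=knight, D=knave.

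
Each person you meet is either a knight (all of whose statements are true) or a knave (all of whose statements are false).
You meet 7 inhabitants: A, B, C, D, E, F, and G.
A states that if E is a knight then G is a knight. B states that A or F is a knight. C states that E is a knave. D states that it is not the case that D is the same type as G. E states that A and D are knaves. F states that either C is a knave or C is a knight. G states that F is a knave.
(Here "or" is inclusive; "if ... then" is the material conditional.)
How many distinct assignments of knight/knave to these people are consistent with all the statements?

3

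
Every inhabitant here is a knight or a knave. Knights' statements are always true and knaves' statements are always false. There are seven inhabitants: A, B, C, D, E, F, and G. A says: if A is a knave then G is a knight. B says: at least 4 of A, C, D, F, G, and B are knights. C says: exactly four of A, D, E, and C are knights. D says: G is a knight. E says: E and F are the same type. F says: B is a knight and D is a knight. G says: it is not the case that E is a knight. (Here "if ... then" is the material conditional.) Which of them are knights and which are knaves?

Since A is a knight, "if A is a knave then G is a knight" needs to be true, which holds.
Since B is a knight, "at least 4 of A, C, D, F, G, and B are knights" needs to be true, which holds.
C is a knave, so "exactly four of A, D, E, and C are knights" must be false — and it is.
As a knight, D's statement "G is a knight" should be true; it is.
E is a knave; "E and F are the same type" is false, as required.
F is a knight, and the claim "B is a knight and D is a knight" is indeed true.
As a knight, G's statement "it is not the case that E is a knight" should be true; it is.

Knights: A, B, D, F, and G. Knaves: C and E.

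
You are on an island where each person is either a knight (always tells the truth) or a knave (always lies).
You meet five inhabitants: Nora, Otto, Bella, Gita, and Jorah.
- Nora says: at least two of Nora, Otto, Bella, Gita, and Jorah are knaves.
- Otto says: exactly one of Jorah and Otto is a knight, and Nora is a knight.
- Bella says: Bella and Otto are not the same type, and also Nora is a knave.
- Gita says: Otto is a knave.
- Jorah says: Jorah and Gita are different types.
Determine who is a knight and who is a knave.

Since Nora is a knight, "at least two of Nora, Otto, Bella, Gita, and Jorah are knaves" needs to be true, which holds.
Otto (knight): "exactly one of Jorah and Otto is a knight, and Nora is a knight" — true. ✓
Since Bella is a knave, "Bella and Otto are not the same type, and also Nora is a knave" needs to be false, which holds.
Gita is a knave, and the claim "Otto is a knave" is indeed false.
Jorah is a knave, so "Jorah and Gita are different types" must be false — and it is.

Knights: Nora and Otto. Knaves: Bella, Gita, and Jorah.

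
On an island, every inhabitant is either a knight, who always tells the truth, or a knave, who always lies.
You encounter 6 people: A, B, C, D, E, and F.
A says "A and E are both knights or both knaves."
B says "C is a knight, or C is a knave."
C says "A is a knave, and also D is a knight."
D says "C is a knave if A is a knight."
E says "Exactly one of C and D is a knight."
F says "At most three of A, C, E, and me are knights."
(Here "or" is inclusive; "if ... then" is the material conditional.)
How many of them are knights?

The unique consistent assignment is A=knight, B=knight, C=knave, D=knight, E=knight, F=knight.
That has 5 knights.

5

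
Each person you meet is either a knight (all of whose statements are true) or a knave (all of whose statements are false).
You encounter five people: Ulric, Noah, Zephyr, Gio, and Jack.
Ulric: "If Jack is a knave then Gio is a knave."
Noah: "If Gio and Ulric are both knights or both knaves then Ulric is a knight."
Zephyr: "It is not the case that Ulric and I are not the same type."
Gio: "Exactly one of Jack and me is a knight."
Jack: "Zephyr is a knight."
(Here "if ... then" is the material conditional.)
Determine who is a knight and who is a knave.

Suppose Ulric is a knave. Then Ulric's statement "if Jack is a knave then Gio is a knave" would have to be false. Checking the 16 ways to assign the others, none is consistent with every speaker.
(For instance, with Noah=knight, Zephyr=knave, Gio=knave, Jack=knave, Ulric's claim "if Jack is a knave then Gio is a knave" comes out true where it would need to be false.)
So Ulric must be a knight, making "if Jack is a knave then Gio is a knave" true. Taking Ulric=knight, Noah=knight, Zephyr=knave, Gio=knave, Jack=knave, each remaining statement checks out:
  Noah (knight): "if Gio and Ulric are both knights or both knaves then Ulric is a knight" — true. ✓
  Zephyr (knave): "it is not the case that Ulric and I are not the same type" — false. ✓
  Gio (knave): "exactly one of Jack and me is a knight" — false. ✓
  Jack (knave): "Zephyr is a knight" — false. ✓
This is the unique consistent assignment.

Knights: Ulric and Noah. Knaves: Zephyr, Gio, and Jack.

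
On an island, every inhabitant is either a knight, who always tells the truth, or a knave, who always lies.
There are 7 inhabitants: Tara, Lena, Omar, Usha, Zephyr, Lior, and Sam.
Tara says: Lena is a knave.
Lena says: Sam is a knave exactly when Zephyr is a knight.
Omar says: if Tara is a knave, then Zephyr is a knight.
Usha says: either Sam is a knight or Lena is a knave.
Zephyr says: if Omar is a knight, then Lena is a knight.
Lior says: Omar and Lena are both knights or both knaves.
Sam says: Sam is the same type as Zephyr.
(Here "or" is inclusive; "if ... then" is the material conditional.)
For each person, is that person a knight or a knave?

Tara (knave): "Lena is a knave" — false. ✓
Lena (knight): "Sam is a knave exactly when Zephyr is a knight" — true. ✓
Omar is a knight, so "if Tara is a knave, then Zephyr is a knight" must be true — and it is.
Usha is a knave, so "either Sam is a knight or Lena is a knave" must be false — and it is.
Zephyr is a knight, and the claim "if Omar is a knight, then Lena is a knight" is indeed true.
Lior (knight): "Omar and Lena are both knights or both knaves" — true. ✓
Sam is a knave; "Sam is the same type as Zephyr" is false, as required.

Tara is a knave, Lena is a knight, Omar is a knight, Usha is a knave, Zephyr is a knight, Lior is a knight, and Sam is a knave.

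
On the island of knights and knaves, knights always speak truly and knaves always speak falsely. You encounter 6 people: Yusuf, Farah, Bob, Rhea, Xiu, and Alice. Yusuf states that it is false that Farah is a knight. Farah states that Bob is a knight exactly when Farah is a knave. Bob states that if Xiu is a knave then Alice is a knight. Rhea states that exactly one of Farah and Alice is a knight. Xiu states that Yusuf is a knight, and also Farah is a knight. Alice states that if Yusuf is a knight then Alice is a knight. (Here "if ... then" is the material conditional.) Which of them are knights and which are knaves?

Yusuf is a knight, Farah is a knave, Bob is a knave, Rhea is a knave, Xiu is a knave, and Alice is a knave.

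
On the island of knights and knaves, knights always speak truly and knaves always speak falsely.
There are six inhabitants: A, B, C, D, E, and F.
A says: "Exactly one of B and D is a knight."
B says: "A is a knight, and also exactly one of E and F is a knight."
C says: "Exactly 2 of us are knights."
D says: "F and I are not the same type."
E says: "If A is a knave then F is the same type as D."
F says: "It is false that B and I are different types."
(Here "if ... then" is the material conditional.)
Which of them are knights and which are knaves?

A (knight): "exactly one of B and D is a knight" — True. ✓
B (knight): "A is a knight, and also exactly one of E and F is a knight" — True. ✓
Since C is a knave, "exactly 2 of us are knights" needs to be False, which holds.
Since D is a knave, "F and I are not the same type" needs to be False, which holds.
E is a knight; "if A is a knave then F is the same type as D" is True, as required.
F (knave): "it is false that B and I are different types" — False. ✓

A is a knight, B is a knight, C is a knave, D is a knave, E is a knight, and F is a knave.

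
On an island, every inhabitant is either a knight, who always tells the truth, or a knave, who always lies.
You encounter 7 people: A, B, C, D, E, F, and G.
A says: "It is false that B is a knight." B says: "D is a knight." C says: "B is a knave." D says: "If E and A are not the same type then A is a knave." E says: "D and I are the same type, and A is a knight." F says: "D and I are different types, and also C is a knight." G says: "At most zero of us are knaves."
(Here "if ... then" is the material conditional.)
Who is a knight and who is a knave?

A is a knave, and the claim "it is false that B is a knight" is indeed false.
B (knight): "D is a knight" — True. ✓
C (knave): "B is a knave" — false. ✓
D is a knight; "if E and A are not the same type then A is a knave" is True, as required.
E is a knave; "D and I are the same type, and A is a knight" is false, as required.
F (knave): "D and I are different types, and also C is a knight" — false. ✓
G is a knave, and the claim "at most zero of us are knaves" is indeed false.

A is a knave, B is a knight, C is a knave, D is a knight, E is a knave, F is a knave, and G is a knave.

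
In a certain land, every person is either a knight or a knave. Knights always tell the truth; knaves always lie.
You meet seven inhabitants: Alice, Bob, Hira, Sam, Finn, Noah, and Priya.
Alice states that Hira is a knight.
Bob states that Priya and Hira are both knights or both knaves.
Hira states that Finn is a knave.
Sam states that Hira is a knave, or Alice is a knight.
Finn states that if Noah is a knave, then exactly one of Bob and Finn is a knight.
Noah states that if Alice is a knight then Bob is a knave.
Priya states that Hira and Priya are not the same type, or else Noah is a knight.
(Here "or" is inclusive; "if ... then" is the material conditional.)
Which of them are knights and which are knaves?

Knights: Sam, Finn, Noah, and Priya. Knaves: Alice, Bob, and Hira.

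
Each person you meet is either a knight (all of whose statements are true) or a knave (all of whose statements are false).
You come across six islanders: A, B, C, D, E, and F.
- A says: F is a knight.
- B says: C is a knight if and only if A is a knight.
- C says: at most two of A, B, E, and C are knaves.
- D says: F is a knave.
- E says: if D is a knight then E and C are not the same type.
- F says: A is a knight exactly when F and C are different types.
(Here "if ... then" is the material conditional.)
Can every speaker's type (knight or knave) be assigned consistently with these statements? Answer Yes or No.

No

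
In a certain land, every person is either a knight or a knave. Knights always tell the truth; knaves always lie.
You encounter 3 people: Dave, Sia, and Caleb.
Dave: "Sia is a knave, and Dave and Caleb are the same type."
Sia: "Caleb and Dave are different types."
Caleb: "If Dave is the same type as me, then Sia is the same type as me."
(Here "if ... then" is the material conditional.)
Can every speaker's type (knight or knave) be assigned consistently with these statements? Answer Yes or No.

One consistent assignment: Dave=knave, Sia=knight, Caleb=knight.

Yes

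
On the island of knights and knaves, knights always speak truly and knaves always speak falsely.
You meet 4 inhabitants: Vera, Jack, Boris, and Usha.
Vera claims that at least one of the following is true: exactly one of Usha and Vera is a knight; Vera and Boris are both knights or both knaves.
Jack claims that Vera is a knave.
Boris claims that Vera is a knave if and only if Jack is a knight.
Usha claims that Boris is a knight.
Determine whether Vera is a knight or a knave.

Consistent assignments: {Vera=knight, Jack=knave, Boris=knight, Usha=knight}
In every consistent assignment, Vera is a knight.

Vera is a knight.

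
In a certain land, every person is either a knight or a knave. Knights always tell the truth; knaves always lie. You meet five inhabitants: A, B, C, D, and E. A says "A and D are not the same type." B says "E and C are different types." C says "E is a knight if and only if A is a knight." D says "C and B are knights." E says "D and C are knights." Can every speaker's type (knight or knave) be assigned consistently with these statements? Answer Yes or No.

Yes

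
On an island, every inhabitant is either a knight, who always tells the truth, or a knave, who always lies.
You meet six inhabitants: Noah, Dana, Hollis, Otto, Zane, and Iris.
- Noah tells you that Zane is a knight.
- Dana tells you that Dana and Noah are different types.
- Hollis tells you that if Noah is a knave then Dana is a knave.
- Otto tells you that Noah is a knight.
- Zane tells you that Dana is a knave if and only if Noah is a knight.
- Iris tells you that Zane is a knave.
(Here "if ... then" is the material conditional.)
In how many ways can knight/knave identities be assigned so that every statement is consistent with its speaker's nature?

1

Consistent assignments:
  Noah=knave, Dana=knave, Hollis=knight, Otto=knave, Zane=knave, Iris=knight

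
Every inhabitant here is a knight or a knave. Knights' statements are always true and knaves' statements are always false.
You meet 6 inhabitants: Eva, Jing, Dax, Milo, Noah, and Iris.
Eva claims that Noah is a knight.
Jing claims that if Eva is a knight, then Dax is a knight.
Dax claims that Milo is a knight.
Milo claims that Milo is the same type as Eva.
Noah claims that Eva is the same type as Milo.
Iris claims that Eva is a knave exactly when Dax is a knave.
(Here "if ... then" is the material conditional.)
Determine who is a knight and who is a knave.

Eva is a knight, Jing is a knight, Dax is a knight, Milo is a knight, Noah is a knight, and Iris is a knight.

As a knight, Eva's statement "Noah is a knight" should be True; it is.
Since Jing is a knight, "if Eva is a knight, then Dax is a knight" needs to be True, which holds.
As a knight, Dax's statement "Milo is a knight" should be True; it is.
Milo is a knight, and the claim "Milo is the same type as Eva" is indeed True.
Noah is a knight, so "Eva is the same type as Milo" must be True — and it is.
Iris is a knight, and the claim "Eva is a knave exactly when Dax is a knave" is indeed True.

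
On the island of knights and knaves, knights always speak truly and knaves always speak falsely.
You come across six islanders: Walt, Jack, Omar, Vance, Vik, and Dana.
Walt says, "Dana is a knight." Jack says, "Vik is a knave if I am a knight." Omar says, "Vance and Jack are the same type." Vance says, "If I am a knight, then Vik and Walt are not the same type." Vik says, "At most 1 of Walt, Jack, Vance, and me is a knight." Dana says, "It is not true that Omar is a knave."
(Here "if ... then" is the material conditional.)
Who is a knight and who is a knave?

Walt is a knight, and the claim "Dana is a knight" is indeed True.
Jack is a knight, and the claim "Vik is a knave if I am a knight" is indeed True.
Since Omar is a knight, "Vance and Jack are the same type" needs to be True, which holds.
Since Vance is a knight, "if I am a knight, then Vik and Walt are not the same type" needs to be True, which holds.
Vik is a knave; "at most 1 of Walt, Jack, Vance, and me is a knight" is false, as required.
Dana (knight): "it is not true that Omar is a knave" — True. ✓

Walt is a knight, Jack is a knight, Omar is a knight, Vance is a knight, Vik is a knave, and Dana is a knight.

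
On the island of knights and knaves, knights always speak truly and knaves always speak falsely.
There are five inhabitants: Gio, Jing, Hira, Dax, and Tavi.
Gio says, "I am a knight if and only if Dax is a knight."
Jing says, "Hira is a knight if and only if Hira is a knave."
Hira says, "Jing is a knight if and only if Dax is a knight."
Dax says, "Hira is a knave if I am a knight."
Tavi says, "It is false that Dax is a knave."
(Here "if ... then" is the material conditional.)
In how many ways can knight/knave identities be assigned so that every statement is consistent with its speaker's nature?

2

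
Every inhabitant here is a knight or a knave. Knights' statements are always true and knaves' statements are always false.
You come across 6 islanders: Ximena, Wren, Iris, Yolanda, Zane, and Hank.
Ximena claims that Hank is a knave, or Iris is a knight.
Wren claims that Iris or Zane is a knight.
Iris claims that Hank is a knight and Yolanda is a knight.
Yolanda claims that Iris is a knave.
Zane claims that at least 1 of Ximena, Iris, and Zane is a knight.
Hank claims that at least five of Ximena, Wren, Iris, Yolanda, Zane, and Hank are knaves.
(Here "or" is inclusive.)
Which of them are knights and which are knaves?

Knights: Ximena, Wren, Yolanda, and Zane. Knaves: Iris and Hank.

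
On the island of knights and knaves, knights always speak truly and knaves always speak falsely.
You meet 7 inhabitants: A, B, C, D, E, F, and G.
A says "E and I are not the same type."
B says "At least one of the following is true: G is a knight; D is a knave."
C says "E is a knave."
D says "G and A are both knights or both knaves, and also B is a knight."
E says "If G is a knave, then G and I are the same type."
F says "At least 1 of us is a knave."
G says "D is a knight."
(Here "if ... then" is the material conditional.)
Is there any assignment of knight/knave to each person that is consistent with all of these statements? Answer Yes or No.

No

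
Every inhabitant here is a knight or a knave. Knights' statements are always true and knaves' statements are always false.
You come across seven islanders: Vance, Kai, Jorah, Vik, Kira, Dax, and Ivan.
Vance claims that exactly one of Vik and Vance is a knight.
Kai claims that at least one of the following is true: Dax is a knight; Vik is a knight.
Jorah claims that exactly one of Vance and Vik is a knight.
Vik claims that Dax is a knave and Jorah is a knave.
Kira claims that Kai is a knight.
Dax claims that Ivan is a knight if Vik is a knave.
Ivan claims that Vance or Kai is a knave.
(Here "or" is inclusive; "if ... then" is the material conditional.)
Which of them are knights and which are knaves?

Vance (knave): "exactly one of Vik and Vance is a knight" — false. ✓
Since Kai is a knight, "at least one of the following is true: Dax is a knight; Vik is a knight" needs to be True, which holds.
Jorah is a knave, and the claim "exactly one of Vance and Vik is a knight" is indeed false.
As a knave, Vik's statement "Dax is a knave and Jorah is a knave" should be false; it is.
Kira is a knight, and the claim "Kai is a knight" is indeed True.
Dax is a knight; "Ivan is a knight if Vik is a knave" is True, as required.
Ivan is a knight, so "Vance or Kai is a knave" must be True — and it is.

Vance is a knave, Kai is a knight, Jorah is a knave, Vik is a knave, Kira is a knight, Dax is a knight, and Ivan is a knight.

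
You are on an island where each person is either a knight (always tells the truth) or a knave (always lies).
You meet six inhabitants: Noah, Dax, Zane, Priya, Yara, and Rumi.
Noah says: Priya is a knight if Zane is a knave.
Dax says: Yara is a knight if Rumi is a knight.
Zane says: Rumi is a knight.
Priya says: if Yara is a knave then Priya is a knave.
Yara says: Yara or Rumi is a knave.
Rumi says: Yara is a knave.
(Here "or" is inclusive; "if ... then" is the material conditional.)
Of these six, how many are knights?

The unique consistent assignment is Noah=knight, Dax=knight, Zane=knave, Priya=knight, Yara=knight, Rumi=knave.
That has 4 knights.

4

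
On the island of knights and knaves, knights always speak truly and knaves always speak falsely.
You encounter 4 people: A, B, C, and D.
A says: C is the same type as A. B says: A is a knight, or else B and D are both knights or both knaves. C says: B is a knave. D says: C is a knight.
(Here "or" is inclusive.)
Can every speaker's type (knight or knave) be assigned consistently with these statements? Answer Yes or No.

Yes

One consistent assignment: A=knave, B=knave, C=knight, D=knight.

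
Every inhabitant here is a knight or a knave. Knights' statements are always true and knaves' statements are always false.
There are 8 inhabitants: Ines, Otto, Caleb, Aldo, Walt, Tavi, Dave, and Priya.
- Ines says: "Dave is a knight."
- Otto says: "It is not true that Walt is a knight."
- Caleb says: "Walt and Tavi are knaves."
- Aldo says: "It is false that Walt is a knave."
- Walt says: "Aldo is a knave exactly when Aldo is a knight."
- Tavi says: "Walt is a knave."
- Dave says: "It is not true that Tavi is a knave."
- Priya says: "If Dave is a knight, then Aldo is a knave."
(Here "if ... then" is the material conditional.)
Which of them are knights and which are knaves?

Ines is a knight, so "Dave is a knight" must be True — and it is.
Otto (knight): "it is not true that Walt is a knight" — True. ✓
Caleb is a knave; "Walt and Tavi are knaves" is False, as required.
Aldo is a knave; "it is false that Walt is a knave" is False, as required.
As a knave, Walt's statement "Aldo is a knave exactly when Aldo is a knight" should be False; it is.
Tavi is a knight, and the claim "Walt is a knave" is indeed True.
As a knight, Dave's statement "it is not true that Tavi is a knave" should be True; it is.
As a knight, Priya's statement "if Dave is a knight, then Aldo is a knave" should be True; it is.

Ines is a knight, Otto is a knight, Caleb is a knave, Aldo is a knave, Walt is a knave, Tavi is a knight, Dave is a knight, and Priya is a knight.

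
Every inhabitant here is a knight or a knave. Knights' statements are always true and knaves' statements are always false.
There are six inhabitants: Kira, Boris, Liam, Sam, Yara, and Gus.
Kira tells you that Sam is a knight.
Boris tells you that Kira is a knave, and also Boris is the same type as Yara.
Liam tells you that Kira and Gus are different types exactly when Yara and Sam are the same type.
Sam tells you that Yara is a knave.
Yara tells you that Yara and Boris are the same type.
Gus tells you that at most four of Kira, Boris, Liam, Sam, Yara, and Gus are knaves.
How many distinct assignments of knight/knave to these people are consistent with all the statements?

1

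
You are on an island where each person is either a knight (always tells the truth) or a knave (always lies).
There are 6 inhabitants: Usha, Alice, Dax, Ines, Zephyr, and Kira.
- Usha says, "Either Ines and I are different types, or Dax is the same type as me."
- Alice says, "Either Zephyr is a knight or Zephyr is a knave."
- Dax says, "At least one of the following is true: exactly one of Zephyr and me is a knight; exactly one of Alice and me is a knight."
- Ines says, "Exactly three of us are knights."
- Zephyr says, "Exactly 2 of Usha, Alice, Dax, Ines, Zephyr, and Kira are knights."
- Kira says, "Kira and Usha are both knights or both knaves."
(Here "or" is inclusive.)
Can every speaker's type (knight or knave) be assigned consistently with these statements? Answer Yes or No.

One consistent assignment: Usha=knight, Alice=knight, Dax=knight, Ines=knave, Zephyr=knave, Kira=knight.

Yes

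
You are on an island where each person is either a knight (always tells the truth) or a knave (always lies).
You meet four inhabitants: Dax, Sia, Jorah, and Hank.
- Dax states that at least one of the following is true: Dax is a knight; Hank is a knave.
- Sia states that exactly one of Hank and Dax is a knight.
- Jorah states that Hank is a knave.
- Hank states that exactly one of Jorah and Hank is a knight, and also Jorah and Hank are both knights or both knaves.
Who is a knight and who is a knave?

Dax is a knight, Sia is a knight, Jorah is a knight, and Hank is a knave.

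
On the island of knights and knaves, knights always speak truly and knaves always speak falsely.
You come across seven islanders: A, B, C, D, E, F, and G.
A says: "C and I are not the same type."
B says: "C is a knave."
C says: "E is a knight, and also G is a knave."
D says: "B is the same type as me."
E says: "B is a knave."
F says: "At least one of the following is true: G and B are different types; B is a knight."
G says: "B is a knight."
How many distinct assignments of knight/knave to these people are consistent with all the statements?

4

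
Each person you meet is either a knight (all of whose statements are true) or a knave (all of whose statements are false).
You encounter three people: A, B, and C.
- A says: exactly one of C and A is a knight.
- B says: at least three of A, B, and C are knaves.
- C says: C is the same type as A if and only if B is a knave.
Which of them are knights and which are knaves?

Knights: A. Knaves: B and C.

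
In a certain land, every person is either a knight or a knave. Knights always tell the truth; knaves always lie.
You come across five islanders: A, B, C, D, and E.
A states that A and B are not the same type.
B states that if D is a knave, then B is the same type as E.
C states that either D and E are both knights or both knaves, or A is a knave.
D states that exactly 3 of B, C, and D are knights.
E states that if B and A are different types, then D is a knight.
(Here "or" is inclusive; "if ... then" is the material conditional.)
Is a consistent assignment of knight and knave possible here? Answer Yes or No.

Yes

One consistent assignment: A=knave, B=knave, C=knight, D=knave, E=knight.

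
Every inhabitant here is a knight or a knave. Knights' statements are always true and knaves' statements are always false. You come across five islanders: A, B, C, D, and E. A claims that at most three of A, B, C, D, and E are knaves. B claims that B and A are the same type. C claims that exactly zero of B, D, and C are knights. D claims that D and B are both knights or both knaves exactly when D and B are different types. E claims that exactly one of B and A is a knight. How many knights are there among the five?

2

The unique consistent assignment is A=knight, B=knight, C=knave, D=knave, E=knave.
That has 2 knights.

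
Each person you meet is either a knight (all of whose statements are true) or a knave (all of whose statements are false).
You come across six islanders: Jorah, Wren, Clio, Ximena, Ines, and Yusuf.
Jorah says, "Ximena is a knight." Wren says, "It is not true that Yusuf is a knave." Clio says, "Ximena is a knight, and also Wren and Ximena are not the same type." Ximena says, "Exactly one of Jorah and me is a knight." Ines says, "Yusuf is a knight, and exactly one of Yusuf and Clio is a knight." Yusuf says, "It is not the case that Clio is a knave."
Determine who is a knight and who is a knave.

Knights: none. Knaves: Jorah, Wren, Clio, Ximena, Ines, and Yusuf.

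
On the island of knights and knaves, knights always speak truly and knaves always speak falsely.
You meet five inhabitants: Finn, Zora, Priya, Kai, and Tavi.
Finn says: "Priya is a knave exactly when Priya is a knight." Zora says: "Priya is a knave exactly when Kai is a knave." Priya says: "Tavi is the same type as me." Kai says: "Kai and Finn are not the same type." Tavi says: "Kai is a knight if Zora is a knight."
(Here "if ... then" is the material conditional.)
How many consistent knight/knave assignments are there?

3

Consistent assignments:
  Finn=knave, Zora=knight, Priya=knight, Kai=knight, Tavi=knight
  Finn=knave, Zora=knave, Priya=knight, Kai=knave, Tavi=knight
  Finn=knave, Zora=knave, Priya=knave, Kai=knight, Tavi=knight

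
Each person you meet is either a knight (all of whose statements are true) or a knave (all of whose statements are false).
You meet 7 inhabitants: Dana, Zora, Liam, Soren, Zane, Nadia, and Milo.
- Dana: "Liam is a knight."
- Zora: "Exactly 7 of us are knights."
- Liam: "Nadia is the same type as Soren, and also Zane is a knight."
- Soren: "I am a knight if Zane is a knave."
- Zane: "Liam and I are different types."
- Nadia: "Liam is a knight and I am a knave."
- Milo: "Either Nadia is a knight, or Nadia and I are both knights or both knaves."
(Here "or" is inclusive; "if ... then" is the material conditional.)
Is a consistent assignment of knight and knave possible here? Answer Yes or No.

No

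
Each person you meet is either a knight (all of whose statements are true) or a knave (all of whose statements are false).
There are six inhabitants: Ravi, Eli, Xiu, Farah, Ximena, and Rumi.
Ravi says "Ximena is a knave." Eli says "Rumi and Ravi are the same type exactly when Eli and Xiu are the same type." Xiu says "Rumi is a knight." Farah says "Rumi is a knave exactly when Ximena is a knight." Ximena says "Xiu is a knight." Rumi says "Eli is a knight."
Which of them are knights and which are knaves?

Ravi is a knight, Eli is a knave, Xiu is a knave, Farah is a knave, Ximena is a knave, and Rumi is a knave.

Ravi is a knight, and the claim "Ximena is a knave" is indeed true.
Eli is a knave, and the claim "Rumi and Ravi are the same type exactly when Eli and Xiu are the same type" is indeed False.
Xiu is a knave, and the claim "Rumi is a knight" is indeed False.
Farah (knave): "Rumi is a knave exactly when Ximena is a knight" — False. ✓
As a knave, Ximena's statement "Xiu is a knight" should be False; it is.
Rumi is a knave, and the claim "Eli is a knight" is indeed False.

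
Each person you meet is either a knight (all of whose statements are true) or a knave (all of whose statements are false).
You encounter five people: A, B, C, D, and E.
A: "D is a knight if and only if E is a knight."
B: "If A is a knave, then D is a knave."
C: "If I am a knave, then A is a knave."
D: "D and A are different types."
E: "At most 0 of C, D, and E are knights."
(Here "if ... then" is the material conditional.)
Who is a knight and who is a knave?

A is a knave, B is a knave, C is a knight, D is a knight, and E is a knave.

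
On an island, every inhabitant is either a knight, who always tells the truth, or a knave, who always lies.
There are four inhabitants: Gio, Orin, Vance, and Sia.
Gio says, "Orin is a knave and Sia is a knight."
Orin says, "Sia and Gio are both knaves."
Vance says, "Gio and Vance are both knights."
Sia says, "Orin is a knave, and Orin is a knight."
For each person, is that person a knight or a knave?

Gio is a knave, Orin is a knight, Vance is a knave, and Sia is a knave.

Suppose Gio is a knight. Then Gio's statement "Orin is a knave and Sia is a knight" would have to be true. Checking the 8 ways to assign the others, none is consistent with every speaker.
(For instance, with Orin=knight, Vance=knave, Sia=knave, Gio's claim "Orin is a knave and Sia is a knight" comes out false where it would need to be true.)
So Gio must be a knave, making "Orin is a knave and Sia is a knight" false. Taking Gio=knave, Orin=knight, Vance=knave, Sia=knave, each remaining statement checks out:
  Orin (knight): "Sia and Gio are both knaves" — true. ✓
  Vance (knave): "Gio and Vance are both knights" — false. ✓
  Sia (knave): "Orin is a knave, and Orin is a knight" — false. ✓
This is the unique consistent assignment.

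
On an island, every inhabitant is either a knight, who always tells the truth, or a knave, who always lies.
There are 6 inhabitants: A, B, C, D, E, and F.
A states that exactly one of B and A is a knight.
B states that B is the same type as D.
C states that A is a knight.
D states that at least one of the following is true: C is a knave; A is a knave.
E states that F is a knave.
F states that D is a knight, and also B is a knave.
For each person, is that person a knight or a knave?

Knights: D and F. Knaves: A, B, C, and E.

A is a knave, so "exactly one of B and A is a knight" must be false — and it is.
B is a knave, so "B is the same type as D" must be false — and it is.
As a knave, C's statement "A is a knight" should be false; it is.
As a knight, D's statement "at least one of the following is true: C is a knave; A is a knave" should be true; it is.
E is a knave, so "F is a knave" must be false — and it is.
F is a knight; "D is a knight, and also B is a knave" is true, as required.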